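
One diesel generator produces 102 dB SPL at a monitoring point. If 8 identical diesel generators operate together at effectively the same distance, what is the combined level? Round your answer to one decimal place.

N identical incoherent sources raise the level by 10·log₁₀ N.
L_total = 102 + 10·log₁₀(8) = 102 + 9.031 = 111.03 dB SPL.

111.0 dB SPL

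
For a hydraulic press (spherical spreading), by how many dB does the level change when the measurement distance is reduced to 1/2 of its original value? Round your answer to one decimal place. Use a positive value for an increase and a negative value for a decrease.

+6.0 dB

A point source loses 6 dB per doubling of distance; generally ΔL = −20·log₁₀(r₂/r₁).
ΔL = −20·log₁₀(0.5) = +6.02 dB.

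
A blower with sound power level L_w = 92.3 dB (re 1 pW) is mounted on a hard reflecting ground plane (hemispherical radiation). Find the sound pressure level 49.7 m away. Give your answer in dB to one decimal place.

Free-field hemispherical radiation: L_p = L_w − 10·log₁₀(2π·r²), r = 49.7 m.
2π·r² = 1.552e+04 m², 10·log₁₀ of that is 41.909 dB.
L_p = 92.3 − 41.909 = 50.39 dB.

50.4 dB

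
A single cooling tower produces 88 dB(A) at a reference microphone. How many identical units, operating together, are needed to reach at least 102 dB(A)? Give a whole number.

Need L₁ + 10·log₁₀ N ≥ 102, i.e. log₁₀ N ≥ 1.40.
N ≥ 10^(14.0/10) = 25.119, so N = 26.

26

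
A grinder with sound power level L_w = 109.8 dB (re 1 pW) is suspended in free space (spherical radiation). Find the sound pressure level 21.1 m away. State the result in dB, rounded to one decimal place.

72.3 dB

Free-field spherical radiation: L_p = L_w − 10·log₁₀(4π·r²), r = 21.1 m.
4π·r² = 5595 m², 10·log₁₀ of that is 37.478 dB.
L_p = 109.8 − 37.478 = 72.32 dB.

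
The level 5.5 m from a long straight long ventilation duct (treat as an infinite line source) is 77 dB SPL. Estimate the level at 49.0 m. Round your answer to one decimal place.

For a line source, L₂ = L₁ − 10·log₁₀(r₂/r₁).
L₂ = 77 − 10·log₁₀(49.0/5.5) = 77 − 9.498 = 67.50 dB SPL.

67.5 dB SPL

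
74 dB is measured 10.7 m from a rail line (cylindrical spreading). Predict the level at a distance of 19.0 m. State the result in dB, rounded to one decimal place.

71.5 dB

For a line source, L₂ = L₁ − 10·log₁₀(r₂/r₁).
L₂ = 74 − 10·log₁₀(19.0/10.7) = 74 − 2.494 = 71.51 dB.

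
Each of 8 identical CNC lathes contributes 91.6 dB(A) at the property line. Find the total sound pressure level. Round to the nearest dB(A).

L_total = L₁ + 10·log₁₀ N for N identical incoherent sources.
L_total = 91.6 + 10·log₁₀(8) = 91.6 + 9.031 = 100.63 dB(A).

101 dB(A)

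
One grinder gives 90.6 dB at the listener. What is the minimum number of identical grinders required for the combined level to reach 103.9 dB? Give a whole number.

N identical sources give L₁ + 10·log₁₀ N, so require 10·log₁₀ N ≥ 103.9 − 90.6 = 13.3 dB.
N ≥ 10^(13.3/10) = 21.380, so N = 22.

22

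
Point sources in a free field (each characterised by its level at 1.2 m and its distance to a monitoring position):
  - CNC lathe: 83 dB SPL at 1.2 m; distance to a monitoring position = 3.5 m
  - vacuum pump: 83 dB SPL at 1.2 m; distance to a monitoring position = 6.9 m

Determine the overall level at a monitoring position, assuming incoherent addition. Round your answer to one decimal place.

74.7 dB SPL

Apply inverse-square spreading to bring every level to the receiver, then sum 10^(L/10).
CNC lathe: 83 − 20·log₁₀(3.5/1.2) = 83 − 9.30 = 73.70 dB SPL.
vacuum pump: 83 − 20·log₁₀(6.9/1.2) = 83 − 15.19 = 67.81 dB SPL.
Σ 10^(L/10) = 2.949e+07 → L_total = 10·log₁₀(2.949e+07) = 74.70 dB SPL.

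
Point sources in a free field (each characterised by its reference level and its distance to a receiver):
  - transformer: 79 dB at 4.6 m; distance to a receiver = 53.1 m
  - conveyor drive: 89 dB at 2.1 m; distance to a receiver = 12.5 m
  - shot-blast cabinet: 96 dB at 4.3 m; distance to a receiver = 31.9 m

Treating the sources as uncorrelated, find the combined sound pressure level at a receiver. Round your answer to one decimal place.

Apply inverse-square spreading to bring every level to the receiver, then sum 10^(L/10).
transformer: 79 − 20·log₁₀(53.1/4.6) = 79 − 21.25 = 57.75 dB.
conveyor drive: 89 − 20·log₁₀(12.5/2.1) = 89 − 15.49 = 73.51 dB.
shot-blast cabinet: 96 − 20·log₁₀(31.9/4.3) = 96 − 17.41 = 78.59 dB.
Σ 10^(L/10) = 9.535e+07 → L_total = 10·log₁₀(9.535e+07) = 79.79 dB.

79.8 dB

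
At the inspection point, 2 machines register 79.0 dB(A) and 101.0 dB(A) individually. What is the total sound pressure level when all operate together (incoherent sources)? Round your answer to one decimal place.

For uncorrelated sources the intensities add, so convert each level to linear form, sum, and take 10·log₁₀ of the total.
Σ 10^(L/10) = 10^(79.0/10) + 10^(101.0/10) = 1.267e+10.
L_total = 10·log₁₀(1.267e+10) = 101.03 dB(A).

101.0 dB(A)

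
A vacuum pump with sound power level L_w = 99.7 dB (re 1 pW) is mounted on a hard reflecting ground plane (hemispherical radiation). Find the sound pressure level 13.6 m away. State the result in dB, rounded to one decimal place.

Free-field hemispherical radiation: L_p = L_w − 10·log₁₀(2π·r²), r = 13.6 m.
2π·r² = 1162 m², 10·log₁₀ of that is 30.653 dB.
L_p = 99.7 − 30.653 = 69.05 dB.

69.0 dB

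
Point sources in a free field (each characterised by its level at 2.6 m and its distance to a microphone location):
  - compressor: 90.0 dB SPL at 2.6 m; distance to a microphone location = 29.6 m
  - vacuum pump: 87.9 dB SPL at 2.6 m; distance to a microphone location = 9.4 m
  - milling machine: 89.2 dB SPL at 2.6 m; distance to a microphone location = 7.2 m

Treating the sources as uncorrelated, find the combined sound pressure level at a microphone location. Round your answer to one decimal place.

82.1 dB SPL

Propagate each source to the receiver with L = L_ref − 20·log₁₀(r/r_ref), then add intensities.
compressor: 90.0 − 20·log₁₀(29.6/2.6) = 90.0 − 21.13 = 68.87 dB SPL.
vacuum pump: 87.9 − 20·log₁₀(9.4/2.6) = 87.9 − 11.16 = 76.74 dB SPL.
milling machine: 89.2 − 20·log₁₀(7.2/2.6) = 89.2 − 8.85 = 80.35 dB SPL.
Σ 10^(L/10) = 1.634e+08 → L_total = 10·log₁₀(1.634e+08) = 82.13 dB SPL.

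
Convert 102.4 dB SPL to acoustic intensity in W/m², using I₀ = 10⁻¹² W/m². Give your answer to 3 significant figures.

L = 10·log₁₀(I/I₀) ⇒ I = I₀·10^(L/10) = 10⁻¹² × 10^10.24.

0.0174 W/m²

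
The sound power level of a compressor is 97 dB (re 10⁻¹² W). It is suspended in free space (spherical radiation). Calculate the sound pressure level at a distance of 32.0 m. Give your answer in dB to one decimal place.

55.9 dB

Free-field spherical radiation: L_p = L_w − 10·log₁₀(4π·r²), r = 32.0 m.
4π·r² = 1.287e+04 m², 10·log₁₀ of that is 41.095 dB.
L_p = 97 − 41.095 = 55.90 dB.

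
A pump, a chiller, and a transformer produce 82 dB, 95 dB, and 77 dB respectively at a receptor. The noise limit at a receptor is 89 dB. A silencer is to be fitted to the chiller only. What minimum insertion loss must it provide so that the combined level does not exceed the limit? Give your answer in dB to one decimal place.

7.3 dB

The untreated sources together contribute 10^(82/10) + 10^(77/10) = 2.086e+08, i.e. 83.19 dB.
The limit corresponds to 10^(89/10) = 7.943e+08; subtracting the fixed part leaves 5.857e+08 for the chiller, i.e. 87.68 dB.
So the chiller must be reduced from 95 to 87.68 dB: IL = 7.32 dB.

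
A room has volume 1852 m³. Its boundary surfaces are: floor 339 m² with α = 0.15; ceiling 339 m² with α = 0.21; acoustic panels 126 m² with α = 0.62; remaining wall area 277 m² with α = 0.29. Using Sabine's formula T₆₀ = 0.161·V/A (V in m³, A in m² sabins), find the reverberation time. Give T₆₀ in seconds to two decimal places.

Total absorption A = 339·0.15 + 339·0.21 + 126·0.62 + 277·0.29 = 280.49 m² sabins.
T₆₀ = 0.161 × 1852 / 280.49 = 1.063 s.

1.06 s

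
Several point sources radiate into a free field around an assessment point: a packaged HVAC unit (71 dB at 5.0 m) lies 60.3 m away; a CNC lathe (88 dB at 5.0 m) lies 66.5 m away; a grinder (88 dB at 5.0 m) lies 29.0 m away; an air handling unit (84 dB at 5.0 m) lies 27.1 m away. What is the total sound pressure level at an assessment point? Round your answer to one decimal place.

74.9 dB

First find each source's level at the receiver (point-source: −20·log₁₀(r/r_ref)), then combine on an intensity basis.
packaged HVAC unit: 71 − 20·log₁₀(60.3/5.0) = 71 − 21.63 = 49.37 dB.
CNC lathe: 88 − 20·log₁₀(66.5/5.0) = 88 − 22.48 = 65.52 dB.
grinder: 88 − 20·log₁₀(29.0/5.0) = 88 − 15.27 = 72.73 dB.
air handling unit: 84 − 20·log₁₀(27.1/5.0) = 84 − 14.68 = 69.32 dB.
Σ 10^(L/10) = 3.096e+07 → L_total = 10·log₁₀(3.096e+07) = 74.91 dB.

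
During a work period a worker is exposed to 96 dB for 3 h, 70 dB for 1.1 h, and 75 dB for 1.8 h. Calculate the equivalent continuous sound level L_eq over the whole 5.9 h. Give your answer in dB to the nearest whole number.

Weight each interval's intensity by its duration and average over T = 5.9 h:
Σ tᵢ·10^(Lᵢ/10) = 3·10^(96/10) + 1.1·10^(70/10) + 1.8·10^(75/10) = 1.201e+10.
L_eq = 10·log₁₀(1.201e+10/5.9) = 93.09 dB.

93 dB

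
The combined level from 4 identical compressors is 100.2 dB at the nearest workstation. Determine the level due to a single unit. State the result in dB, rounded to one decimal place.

94.2 dB

For N identical incoherent sources L_total = L₁ + 10·log₁₀ N, so L₁ = 100.2 − 10·log₁₀(4) = 100.2 − 6.021.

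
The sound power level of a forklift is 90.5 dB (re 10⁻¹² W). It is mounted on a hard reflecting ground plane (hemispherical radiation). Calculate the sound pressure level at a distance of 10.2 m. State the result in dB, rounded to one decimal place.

62.3 dB

The power spreads over a hemisphere of area 2π·r², so L_p = L_w − 10·log₁₀(2π·r²).
2π·r² = 653.7 m², 10·log₁₀ of that is 28.154 dB.
L_p = 90.5 − 28.154 = 62.35 dB.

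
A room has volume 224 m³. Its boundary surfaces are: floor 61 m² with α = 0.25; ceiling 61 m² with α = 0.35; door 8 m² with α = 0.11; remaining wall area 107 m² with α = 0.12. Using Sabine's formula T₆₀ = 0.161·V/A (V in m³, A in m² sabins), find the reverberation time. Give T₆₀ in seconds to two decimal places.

Summing Sᵢαᵢ: 61·0.25 + 61·0.35 + 8·0.11 + 107·0.12 = 50.32 m².
T₆₀ = 0.161 × 224 / 50.32 = 0.717 s.

0.72 s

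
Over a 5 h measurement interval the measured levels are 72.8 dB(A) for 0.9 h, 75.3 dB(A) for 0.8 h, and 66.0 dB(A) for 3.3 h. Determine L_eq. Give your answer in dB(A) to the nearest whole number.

The energy average is taken in the linear domain: L_eq = 10·log₁₀[(Σ tᵢ·10^(Lᵢ/10))/T], T = 5 h.
Σ tᵢ·10^(Lᵢ/10) = 0.9·10^(72.8/10) + 0.8·10^(75.3/10) + 3.3·10^(66.0/10) = 5.739e+07.
L_eq = 10·log₁₀(5.739e+07/5) = 70.60 dB(A).

71 dB(A)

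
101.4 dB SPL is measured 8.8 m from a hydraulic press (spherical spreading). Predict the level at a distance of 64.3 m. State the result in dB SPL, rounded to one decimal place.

84.1 dB SPL

For a point source, L₂ = L₁ − 20·log₁₀(r₂/r₁).
L₂ = 101.4 − 20·log₁₀(64.3/8.8) = 101.4 − 17.275 = 84.13 dB SPL.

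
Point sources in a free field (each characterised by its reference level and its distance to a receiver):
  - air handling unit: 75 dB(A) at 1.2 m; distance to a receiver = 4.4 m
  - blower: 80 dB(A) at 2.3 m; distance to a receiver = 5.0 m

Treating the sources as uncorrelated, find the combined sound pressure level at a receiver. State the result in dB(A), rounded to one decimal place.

First find each source's level at the receiver (point-source: −20·log₁₀(r/r_ref)), then combine on an intensity basis.
air handling unit: 75 − 20·log₁₀(4.4/1.2) = 75 − 11.29 = 63.71 dB(A).
blower: 80 − 20·log₁₀(5.0/2.3) = 80 − 6.74 = 73.26 dB(A).
Σ 10^(L/10) = 2.351e+07 → L_total = 10·log₁₀(2.351e+07) = 73.71 dB(A).

73.7 dB(A)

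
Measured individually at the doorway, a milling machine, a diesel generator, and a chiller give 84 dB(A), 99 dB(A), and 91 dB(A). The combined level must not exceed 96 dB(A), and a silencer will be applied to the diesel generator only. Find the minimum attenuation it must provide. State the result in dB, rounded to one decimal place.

5.1 dB

The untreated sources together contribute 10^(84/10) + 10^(91/10) = 1.510e+09, i.e. 91.79 dB(A).
To meet 96 dB(A) overall, the treated diesel generator may contribute at most 10^(96/10) − 1.510e+09 = 2.471e+09, i.e. 93.93 dB(A).
So the diesel generator must be reduced from 99 to 93.93 dB(A): IL = 5.07 dB.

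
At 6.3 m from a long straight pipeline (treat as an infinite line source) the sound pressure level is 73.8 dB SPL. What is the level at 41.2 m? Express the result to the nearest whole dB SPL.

66 dB SPL

For a line source, L₂ = L₁ − 10·log₁₀(r₂/r₁).
L₂ = 73.8 − 10·log₁₀(41.2/6.3) = 73.8 − 8.156 = 65.64 dB SPL.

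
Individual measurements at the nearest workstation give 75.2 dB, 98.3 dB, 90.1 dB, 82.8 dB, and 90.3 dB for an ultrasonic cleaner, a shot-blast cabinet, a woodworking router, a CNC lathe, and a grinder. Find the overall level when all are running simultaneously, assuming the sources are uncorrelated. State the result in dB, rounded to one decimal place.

99.6 dB

For uncorrelated sources the intensities add, so convert each level to linear form, sum, and take 10·log₁₀ of the total.
Σ 10^(L/10) = 10^(75.2/10) + 10^(98.3/10) + 10^(90.1/10) + 10^(82.8/10) + 10^(90.3/10) = 9.079e+09.
L_total = 10·log₁₀(9.079e+09) = 99.58 dB.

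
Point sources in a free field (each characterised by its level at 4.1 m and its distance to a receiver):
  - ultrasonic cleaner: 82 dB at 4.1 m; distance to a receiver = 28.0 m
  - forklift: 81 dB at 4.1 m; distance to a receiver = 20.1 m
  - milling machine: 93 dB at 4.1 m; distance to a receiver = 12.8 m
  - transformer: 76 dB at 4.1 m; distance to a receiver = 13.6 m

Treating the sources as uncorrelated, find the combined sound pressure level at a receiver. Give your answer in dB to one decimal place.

83.4 dB

First find each source's level at the receiver (point-source: −20·log₁₀(r/r_ref)), then combine on an intensity basis.
ultrasonic cleaner: 82 − 20·log₁₀(28.0/4.1) = 82 − 16.69 = 65.31 dB.
forklift: 81 − 20·log₁₀(20.1/4.1) = 81 − 13.81 = 67.19 dB.
milling machine: 93 − 20·log₁₀(12.8/4.1) = 93 − 9.89 = 83.11 dB.
transformer: 76 − 20·log₁₀(13.6/4.1) = 76 − 10.42 = 65.58 dB.
Σ 10^(L/10) = 2.170e+08 → L_total = 10·log₁₀(2.170e+08) = 83.36 dB.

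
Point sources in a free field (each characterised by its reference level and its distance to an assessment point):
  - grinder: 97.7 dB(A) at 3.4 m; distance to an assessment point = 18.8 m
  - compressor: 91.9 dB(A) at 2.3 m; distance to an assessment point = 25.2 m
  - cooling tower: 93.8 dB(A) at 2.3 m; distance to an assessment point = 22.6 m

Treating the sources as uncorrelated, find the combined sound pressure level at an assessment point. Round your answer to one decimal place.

First find each source's level at the receiver (point-source: −20·log₁₀(r/r_ref)), then combine on an intensity basis.
grinder: 97.7 − 20·log₁₀(18.8/3.4) = 97.7 − 14.85 = 82.85 dB(A).
compressor: 91.9 − 20·log₁₀(25.2/2.3) = 91.9 − 20.79 = 71.11 dB(A).
cooling tower: 93.8 − 20·log₁₀(22.6/2.3) = 93.8 − 19.85 = 73.95 dB(A).
Σ 10^(L/10) = 2.303e+08 → L_total = 10·log₁₀(2.303e+08) = 83.62 dB(A).

83.6 dB(A)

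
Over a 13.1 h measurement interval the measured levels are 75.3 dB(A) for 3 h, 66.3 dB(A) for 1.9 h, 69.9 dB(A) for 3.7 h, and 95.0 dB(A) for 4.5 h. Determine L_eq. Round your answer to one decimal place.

90.4 dB(A)

L_eq = 10·log₁₀[(1/T)·Σ tᵢ·10^(Lᵢ/10)] with T = 13.1 h.
Σ tᵢ·10^(Lᵢ/10) = 3·10^(75.3/10) + 1.9·10^(66.3/10) + 3.7·10^(69.9/10) + 4.5·10^(95.0/10) = 1.438e+10.
L_eq = 10·log₁₀(1.438e+10/13.1) = 90.40 dB(A).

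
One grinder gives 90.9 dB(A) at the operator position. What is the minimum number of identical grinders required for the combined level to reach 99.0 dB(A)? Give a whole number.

7

N identical sources give L₁ + 10·log₁₀ N, so require 10·log₁₀ N ≥ 99.0 − 90.9 = 8.1 dB.
N ≥ 10^(8.1/10) = 6.457, so N = 7.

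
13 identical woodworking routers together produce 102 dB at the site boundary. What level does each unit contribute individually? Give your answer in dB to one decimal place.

13 equal contributions raise the level by 10·log₁₀ 13 = 11.139 dB, so each unit alone gives 102 − 11.139.

90.9 dB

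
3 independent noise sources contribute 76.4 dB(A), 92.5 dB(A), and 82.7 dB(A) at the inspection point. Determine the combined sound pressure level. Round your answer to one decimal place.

For uncorrelated sources the intensities add, so convert each level to linear form, sum, and take 10·log₁₀ of the total.
Σ 10^(L/10) = 10^(76.4/10) + 10^(92.5/10) + 10^(82.7/10) = 2.008e+09.
L_total = 10·log₁₀(2.008e+09) = 93.03 dB(A).

93.0 dB(A)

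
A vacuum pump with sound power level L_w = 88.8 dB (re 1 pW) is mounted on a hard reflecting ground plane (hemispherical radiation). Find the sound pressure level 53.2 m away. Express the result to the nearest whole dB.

The power spreads over a hemisphere of area 2π·r², so L_p = L_w − 10·log₁₀(2π·r²).
2π·r² = 1.778e+04 m², 10·log₁₀ of that is 42.500 dB.
L_p = 88.8 − 42.500 = 46.30 dB.

46 dB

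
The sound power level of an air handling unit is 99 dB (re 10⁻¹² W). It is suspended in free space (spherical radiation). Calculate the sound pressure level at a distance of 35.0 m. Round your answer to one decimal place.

57.1 dB

Free-field spherical radiation: L_p = L_w − 10·log₁₀(4π·r²), r = 35.0 m.
4π·r² = 1.539e+04 m², 10·log₁₀ of that is 41.873 dB.
L_p = 99 − 41.873 = 57.13 dB.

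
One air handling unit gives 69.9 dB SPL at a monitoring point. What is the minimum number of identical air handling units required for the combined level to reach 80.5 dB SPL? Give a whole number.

12

Need L₁ + 10·log₁₀ N ≥ 80.5, i.e. log₁₀ N ≥ 1.06.
N ≥ 10^(10.6/10) = 11.482, so N = 12.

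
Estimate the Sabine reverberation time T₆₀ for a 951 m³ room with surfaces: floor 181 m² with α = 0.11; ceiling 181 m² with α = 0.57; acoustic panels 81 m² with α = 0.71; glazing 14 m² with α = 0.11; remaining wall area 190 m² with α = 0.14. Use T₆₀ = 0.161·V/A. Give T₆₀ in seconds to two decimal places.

Summing Sᵢαᵢ: 181·0.11 + 181·0.57 + 81·0.71 + 14·0.11 + 190·0.14 = 208.73 m².
T₆₀ = 0.161·V/A = 0.161·951/208.73 = 0.734 s.

0.73 s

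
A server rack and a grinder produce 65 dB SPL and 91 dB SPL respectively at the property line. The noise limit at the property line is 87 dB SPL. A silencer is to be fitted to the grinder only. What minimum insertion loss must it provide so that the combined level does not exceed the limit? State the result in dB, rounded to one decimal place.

The untreated sources together contribute 10^(65/10) = 3.162e+06, i.e. 65.00 dB SPL.
The limit corresponds to 10^(87/10) = 5.012e+08; subtracting the fixed part leaves 4.980e+08 for the grinder, i.e. 86.97 dB SPL.
Required insertion loss = 91 − 86.97 = 4.03 dB.

4.0 dB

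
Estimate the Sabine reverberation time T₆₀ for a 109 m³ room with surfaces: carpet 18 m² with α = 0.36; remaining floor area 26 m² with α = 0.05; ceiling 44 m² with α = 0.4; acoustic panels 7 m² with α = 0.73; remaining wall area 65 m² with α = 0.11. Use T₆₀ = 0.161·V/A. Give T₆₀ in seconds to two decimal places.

0.47 s

Total absorption A = 18·0.36 + 26·0.05 + 44·0.4 + 7·0.73 + 65·0.11 = 37.64 m² sabins.
T₆₀ = 0.161·V/A = 0.161·109/37.64 = 0.466 s.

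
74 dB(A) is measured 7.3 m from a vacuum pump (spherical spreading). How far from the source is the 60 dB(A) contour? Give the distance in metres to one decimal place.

36.6 m

The 14.0 dB drop corresponds to a distance ratio of 10^(14.0/20) for a point source.
r₂ = 7.3·10^((74−60)/20) = 7.3·10^(14.0/20) = 36.59 m.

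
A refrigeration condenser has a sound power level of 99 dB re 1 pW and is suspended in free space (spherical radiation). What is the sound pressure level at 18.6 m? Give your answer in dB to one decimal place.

Free-field spherical radiation: L_p = L_w − 10·log₁₀(4π·r²), r = 18.6 m.
4π·r² = 4347 m², 10·log₁₀ of that is 36.382 dB.
L_p = 99 − 36.382 = 62.62 dB.

62.6 dB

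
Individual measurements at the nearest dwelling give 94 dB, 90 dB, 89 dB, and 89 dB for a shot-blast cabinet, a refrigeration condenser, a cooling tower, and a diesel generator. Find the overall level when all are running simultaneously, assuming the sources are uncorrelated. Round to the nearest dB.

97 dB

For uncorrelated sources the intensities add, so convert each level to linear form, sum, and take 10·log₁₀ of the total.
Σ 10^(L/10) = 10^(94/10) + 10^(90/10) + 10^(89/10) + 10^(89/10) = 5.101e+09.
L_total = 10·log₁₀(5.101e+09) = 97.08 dB.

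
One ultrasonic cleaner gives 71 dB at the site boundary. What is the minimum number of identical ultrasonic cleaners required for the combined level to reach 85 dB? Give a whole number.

The shortfall is 85 − 71 = 14.0 dB, and N units add 10·log₁₀ N, so need 10·log₁₀ N ≥ 14.0.
N ≥ 10^(14.0/10) = 25.119, so N = 26.

26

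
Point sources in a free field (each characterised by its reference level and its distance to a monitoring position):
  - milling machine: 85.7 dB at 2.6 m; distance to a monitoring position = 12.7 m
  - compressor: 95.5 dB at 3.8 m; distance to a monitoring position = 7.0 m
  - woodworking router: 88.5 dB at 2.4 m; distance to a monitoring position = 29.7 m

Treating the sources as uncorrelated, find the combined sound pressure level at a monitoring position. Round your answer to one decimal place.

Propagate each source to the receiver with L = L_ref − 20·log₁₀(r/r_ref), then add intensities.
milling machine: 85.7 − 20·log₁₀(12.7/2.6) = 85.7 − 13.78 = 71.92 dB.
compressor: 95.5 − 20·log₁₀(7.0/3.8) = 95.5 − 5.31 = 90.19 dB.
woodworking router: 88.5 − 20·log₁₀(29.7/2.4) = 88.5 − 21.85 = 66.65 dB.
Σ 10^(L/10) = 1.066e+09 → L_total = 10·log₁₀(1.066e+09) = 90.28 dB.

90.3 dB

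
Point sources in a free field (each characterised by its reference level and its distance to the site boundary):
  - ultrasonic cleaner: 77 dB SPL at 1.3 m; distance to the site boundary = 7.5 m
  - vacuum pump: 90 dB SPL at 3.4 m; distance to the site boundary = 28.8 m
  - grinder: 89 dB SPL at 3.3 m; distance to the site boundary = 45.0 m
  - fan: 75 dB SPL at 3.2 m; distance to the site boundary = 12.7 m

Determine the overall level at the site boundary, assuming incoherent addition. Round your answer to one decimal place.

73.4 dB SPL

Propagate each source to the receiver with L = L_ref − 20·log₁₀(r/r_ref), then add intensities.
ultrasonic cleaner: 77 − 20·log₁₀(7.5/1.3) = 77 − 15.22 = 61.78 dB SPL.
vacuum pump: 90 − 20·log₁₀(28.8/3.4) = 90 − 18.56 = 71.44 dB SPL.
grinder: 89 − 20·log₁₀(45.0/3.3) = 89 − 22.69 = 66.31 dB SPL.
fan: 75 − 20·log₁₀(12.7/3.2) = 75 − 11.97 = 63.03 dB SPL.
Σ 10^(L/10) = 2.172e+07 → L_total = 10·log₁₀(2.172e+07) = 73.37 dB SPL.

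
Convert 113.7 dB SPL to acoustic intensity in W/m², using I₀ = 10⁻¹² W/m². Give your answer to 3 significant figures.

0.234 W/m²

L = 10·log₁₀(I/I₀) ⇒ I = I₀·10^(L/10) = 10⁻¹² × 10^11.37.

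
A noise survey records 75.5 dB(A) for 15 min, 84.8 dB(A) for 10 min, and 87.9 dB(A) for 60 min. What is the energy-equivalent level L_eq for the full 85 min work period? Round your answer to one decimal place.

The energy average is taken in the linear domain: L_eq = 10·log₁₀[(Σ tᵢ·10^(Lᵢ/10))/T], T = 85 min.
Σ tᵢ·10^(Lᵢ/10) = 15·10^(75.5/10) + 10·10^(84.8/10) + 60·10^(87.9/10) = 4.055e+10.
L_eq = 10·log₁₀(4.055e+10/85) = 86.79 dB(A).

86.8 dB(A)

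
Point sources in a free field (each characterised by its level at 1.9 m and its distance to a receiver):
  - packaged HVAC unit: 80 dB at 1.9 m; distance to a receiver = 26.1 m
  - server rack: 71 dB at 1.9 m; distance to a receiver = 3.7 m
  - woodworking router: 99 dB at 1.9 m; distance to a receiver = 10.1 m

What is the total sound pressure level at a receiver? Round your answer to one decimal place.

Propagate each source to the receiver with L = L_ref − 20·log₁₀(r/r_ref), then add intensities.
packaged HVAC unit: 80 − 20·log₁₀(26.1/1.9) = 80 − 22.76 = 57.24 dB.
server rack: 71 − 20·log₁₀(3.7/1.9) = 71 − 5.79 = 65.21 dB.
woodworking router: 99 − 20·log₁₀(10.1/1.9) = 99 − 14.51 = 84.49 dB.
Σ 10^(L/10) = 2.850e+08 → L_total = 10·log₁₀(2.850e+08) = 84.55 dB.

84.5 dB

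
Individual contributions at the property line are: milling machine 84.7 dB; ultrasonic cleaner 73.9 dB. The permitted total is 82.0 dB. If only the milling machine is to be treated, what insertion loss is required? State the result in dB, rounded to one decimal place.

Everything except the milling machine sums to 10^(73.9/10) = 2.455e+07 in linear terms, 73.90 dB.
The limit corresponds to 10^(82.0/10) = 1.585e+08; subtracting the fixed part leaves 1.339e+08 for the milling machine, i.e. 81.27 dB.
So the milling machine must be reduced from 84.7 to 81.27 dB: IL = 3.43 dB.

3.4 dB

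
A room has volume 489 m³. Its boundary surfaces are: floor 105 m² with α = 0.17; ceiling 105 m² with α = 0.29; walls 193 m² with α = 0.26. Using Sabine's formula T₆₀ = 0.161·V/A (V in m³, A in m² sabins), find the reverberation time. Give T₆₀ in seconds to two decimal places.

0.80 s

Total absorption A = 105·0.17 + 105·0.29 + 193·0.26 = 98.48 m² sabins.
T₆₀ = 0.161 × 489 / 98.48 = 0.799 s.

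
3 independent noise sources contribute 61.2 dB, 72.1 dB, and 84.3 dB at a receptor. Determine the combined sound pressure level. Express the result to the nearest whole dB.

Incoherent sources combine by intensity addition: L_total = 10·log₁₀(Σ 10^(L_i/10)).
Σ 10^(L/10) = 10^(61.2/10) + 10^(72.1/10) + 10^(84.3/10) = 2.867e+08.
L_total = 10·log₁₀(2.867e+08) = 84.57 dB.

85 dB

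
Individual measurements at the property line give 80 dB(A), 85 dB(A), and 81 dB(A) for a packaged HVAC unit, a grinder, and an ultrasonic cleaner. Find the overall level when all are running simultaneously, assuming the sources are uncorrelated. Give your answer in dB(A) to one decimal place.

87.3 dB(A)

For uncorrelated sources the intensities add, so convert each level to linear form, sum, and take 10·log₁₀ of the total.
Σ 10^(L/10) = 10^(80/10) + 10^(85/10) + 10^(81/10) = 5.421e+08.
L_total = 10·log₁₀(5.421e+08) = 87.34 dB(A).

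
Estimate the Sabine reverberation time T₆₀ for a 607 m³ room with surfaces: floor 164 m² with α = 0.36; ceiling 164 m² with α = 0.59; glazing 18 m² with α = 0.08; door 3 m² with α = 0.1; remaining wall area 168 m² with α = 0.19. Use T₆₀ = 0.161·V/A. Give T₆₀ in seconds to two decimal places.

Summing Sᵢαᵢ: 164·0.36 + 164·0.59 + 18·0.08 + 3·0.1 + 168·0.19 = 189.46 m².
T₆₀ = 0.161·V/A = 0.161·607/189.46 = 0.516 s.

0.52 s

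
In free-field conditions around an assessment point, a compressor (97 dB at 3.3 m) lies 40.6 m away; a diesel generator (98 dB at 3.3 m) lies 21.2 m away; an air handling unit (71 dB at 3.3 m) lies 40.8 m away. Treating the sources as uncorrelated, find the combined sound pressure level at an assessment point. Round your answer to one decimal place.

82.7 dB

Apply inverse-square spreading to bring every level to the receiver, then sum 10^(L/10).
compressor: 97 − 20·log₁₀(40.6/3.3) = 97 − 21.80 = 75.20 dB.
diesel generator: 98 − 20·log₁₀(21.2/3.3) = 98 − 16.16 = 81.84 dB.
air handling unit: 71 − 20·log₁₀(40.8/3.3) = 71 − 21.84 = 49.16 dB.
Σ 10^(L/10) = 1.861e+08 → L_total = 10·log₁₀(1.861e+08) = 82.70 dB.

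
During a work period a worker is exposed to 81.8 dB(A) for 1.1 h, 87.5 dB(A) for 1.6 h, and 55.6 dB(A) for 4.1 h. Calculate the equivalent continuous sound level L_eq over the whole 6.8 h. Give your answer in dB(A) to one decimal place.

82.0 dB(A)

The energy average is taken in the linear domain: L_eq = 10·log₁₀[(Σ tᵢ·10^(Lᵢ/10))/T], T = 6.8 h.
Σ tᵢ·10^(Lᵢ/10) = 1.1·10^(81.8/10) + 1.6·10^(87.5/10) + 4.1·10^(55.6/10) = 1.068e+09.
L_eq = 10·log₁₀(1.068e+09/6.8) = 81.96 dB(A).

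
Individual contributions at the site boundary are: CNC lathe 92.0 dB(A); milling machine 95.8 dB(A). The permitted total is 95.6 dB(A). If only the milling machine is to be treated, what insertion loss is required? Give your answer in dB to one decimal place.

The untreated sources together contribute 10^(92.0/10) = 1.585e+09, i.e. 92.00 dB(A).
To meet 95.6 dB(A) overall, the treated milling machine may contribute at most 10^(95.6/10) − 1.585e+09 = 2.046e+09, i.e. 93.11 dB(A).
So the milling machine must be reduced from 95.8 to 93.11 dB(A): IL = 2.69 dB.

2.7 dB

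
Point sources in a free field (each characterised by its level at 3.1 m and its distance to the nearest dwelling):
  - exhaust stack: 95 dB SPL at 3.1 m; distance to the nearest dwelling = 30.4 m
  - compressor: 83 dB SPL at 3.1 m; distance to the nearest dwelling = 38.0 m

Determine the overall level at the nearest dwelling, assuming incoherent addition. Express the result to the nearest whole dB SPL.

75 dB SPL

Apply inverse-square spreading to bring every level to the receiver, then sum 10^(L/10).
exhaust stack: 95 − 20·log₁₀(30.4/3.1) = 95 − 19.83 = 75.17 dB SPL.
compressor: 83 − 20·log₁₀(38.0/3.1) = 83 − 21.77 = 61.23 dB SPL.
Σ 10^(L/10) = 3.421e+07 → L_total = 10·log₁₀(3.421e+07) = 75.34 dB SPL.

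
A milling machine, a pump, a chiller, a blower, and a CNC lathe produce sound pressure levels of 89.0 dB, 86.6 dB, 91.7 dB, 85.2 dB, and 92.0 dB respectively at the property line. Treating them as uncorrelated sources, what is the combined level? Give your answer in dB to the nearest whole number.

97 dB

For uncorrelated sources the intensities add, so convert each level to linear form, sum, and take 10·log₁₀ of the total.
Σ 10^(L/10) = 10^(89.0/10) + 10^(86.6/10) + 10^(91.7/10) + 10^(85.2/10) + 10^(92.0/10) = 4.647e+09.
L_total = 10·log₁₀(4.647e+09) = 96.67 dB.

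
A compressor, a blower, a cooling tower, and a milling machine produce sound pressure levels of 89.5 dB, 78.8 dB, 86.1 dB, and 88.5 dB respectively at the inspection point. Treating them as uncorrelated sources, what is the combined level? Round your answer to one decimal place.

Incoherent sources combine by intensity addition: L_total = 10·log₁₀(Σ 10^(L_i/10)).
Σ 10^(L/10) = 10^(89.5/10) + 10^(78.8/10) + 10^(86.1/10) + 10^(88.5/10) = 2.082e+09.
L_total = 10·log₁₀(2.082e+09) = 93.19 dB.

93.2 dB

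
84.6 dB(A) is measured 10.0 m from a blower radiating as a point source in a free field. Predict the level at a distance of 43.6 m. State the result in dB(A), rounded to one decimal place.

Point-source attenuation: ΔL = 20·log₁₀(r₂/r₁) = 20·log₁₀(43.6/10.0) = 12.790 dB.
L₂ = 84.6 − 20·log₁₀(43.6/10.0) = 84.6 − 12.790 = 71.81 dB(A).

71.8 dB(A)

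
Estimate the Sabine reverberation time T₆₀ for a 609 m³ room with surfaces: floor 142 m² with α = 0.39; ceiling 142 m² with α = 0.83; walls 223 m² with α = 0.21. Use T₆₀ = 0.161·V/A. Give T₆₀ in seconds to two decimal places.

0.45 s

A = Σ Sᵢαᵢ = 142·0.39 + 142·0.83 + 223·0.21 = 220.07 m².
T₆₀ = 0.161 × 609 / 220.07 = 0.446 s.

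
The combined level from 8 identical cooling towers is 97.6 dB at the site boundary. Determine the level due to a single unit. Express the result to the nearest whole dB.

89 dB

8 equal contributions raise the level by 10·log₁₀ 8 = 9.031 dB, so each unit alone gives 97.6 − 9.031.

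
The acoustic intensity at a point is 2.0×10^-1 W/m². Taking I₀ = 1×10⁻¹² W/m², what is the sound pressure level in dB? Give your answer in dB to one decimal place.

L = 10·log₁₀(I/I₀) = 10·log₁₀(2.0×10^-1/10⁻¹²) = 10·log₁₀(2.0×10^11).
L = 10·(0.3010 + 11) = 113.01 dB.

113.0 dB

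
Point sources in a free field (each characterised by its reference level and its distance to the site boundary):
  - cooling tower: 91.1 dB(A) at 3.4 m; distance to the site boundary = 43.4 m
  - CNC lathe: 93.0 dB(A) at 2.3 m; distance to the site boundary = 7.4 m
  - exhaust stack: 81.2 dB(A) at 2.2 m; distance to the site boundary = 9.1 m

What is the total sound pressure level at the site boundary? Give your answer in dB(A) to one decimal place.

First find each source's level at the receiver (point-source: −20·log₁₀(r/r_ref)), then combine on an intensity basis.
cooling tower: 91.1 − 20·log₁₀(43.4/3.4) = 91.1 − 22.12 = 68.98 dB(A).
CNC lathe: 93.0 − 20·log₁₀(7.4/2.3) = 93.0 − 10.15 = 82.85 dB(A).
exhaust stack: 81.2 − 20·log₁₀(9.1/2.2) = 81.2 − 12.33 = 68.87 dB(A).
Σ 10^(L/10) = 2.084e+08 → L_total = 10·log₁₀(2.084e+08) = 83.19 dB(A).

83.2 dB(A)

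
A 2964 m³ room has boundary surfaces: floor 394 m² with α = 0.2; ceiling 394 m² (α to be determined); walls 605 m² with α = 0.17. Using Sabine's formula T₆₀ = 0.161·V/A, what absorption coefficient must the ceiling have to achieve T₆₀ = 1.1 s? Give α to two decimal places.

0.64

From T₆₀ = 0.161·V/A, the target T₆₀ = 1.1 s needs A = 0.161·2964/1.1 = 433.82 m².
Absorption from the other surfaces = 394·0.2 + 605·0.17 = 181.65 m², so the ceiling must supply 252.17 m² over 394 m².
α = 252.17/394 = 0.640.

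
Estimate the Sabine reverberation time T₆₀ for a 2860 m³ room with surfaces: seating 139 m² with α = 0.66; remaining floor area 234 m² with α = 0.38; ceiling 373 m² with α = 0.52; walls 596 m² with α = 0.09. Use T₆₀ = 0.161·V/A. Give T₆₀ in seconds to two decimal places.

1.08 s

Summing Sᵢαᵢ: 139·0.66 + 234·0.38 + 373·0.52 + 596·0.09 = 428.26 m².
T₆₀ = 0.161·V/A = 0.161·2860/428.26 = 1.075 s.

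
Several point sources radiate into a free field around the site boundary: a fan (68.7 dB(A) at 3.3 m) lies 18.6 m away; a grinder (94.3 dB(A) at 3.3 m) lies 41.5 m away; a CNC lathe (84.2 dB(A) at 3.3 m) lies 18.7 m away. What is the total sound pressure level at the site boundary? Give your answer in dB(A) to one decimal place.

First find each source's level at the receiver (point-source: −20·log₁₀(r/r_ref)), then combine on an intensity basis.
fan: 68.7 − 20·log₁₀(18.6/3.3) = 68.7 − 15.02 = 53.68 dB(A).
grinder: 94.3 − 20·log₁₀(41.5/3.3) = 94.3 − 21.99 = 72.31 dB(A).
CNC lathe: 84.2 − 20·log₁₀(18.7/3.3) = 84.2 − 15.07 = 69.13 dB(A).
Σ 10^(L/10) = 2.544e+07 → L_total = 10·log₁₀(2.544e+07) = 74.06 dB(A).

74.1 dB(A)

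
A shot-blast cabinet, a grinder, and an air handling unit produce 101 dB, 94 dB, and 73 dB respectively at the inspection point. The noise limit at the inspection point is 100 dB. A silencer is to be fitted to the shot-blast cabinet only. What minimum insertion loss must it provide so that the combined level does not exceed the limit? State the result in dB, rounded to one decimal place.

2.3 dB

Everything except the shot-blast cabinet sums to 10^(94/10) + 10^(73/10) = 2.532e+09 in linear terms, 94.03 dB.
To meet 100 dB overall, the treated shot-blast cabinet may contribute at most 10^(100/10) − 2.532e+09 = 7.468e+09, i.e. 98.73 dB.
So the shot-blast cabinet must be reduced from 101 to 98.73 dB: IL = 2.27 dB.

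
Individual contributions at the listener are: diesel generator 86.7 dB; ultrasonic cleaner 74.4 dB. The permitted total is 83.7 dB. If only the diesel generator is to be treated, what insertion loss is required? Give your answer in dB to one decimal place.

3.5 dB

Fixed contribution from the other source: Σ 10^(L/10) = 10^(74.4/10) = 2.754e+07 (74.40 dB).
The limit corresponds to 10^(83.7/10) = 2.344e+08; subtracting the fixed part leaves 2.069e+08 for the diesel generator, i.e. 83.16 dB.
So the diesel generator must be reduced from 86.7 to 83.16 dB: IL = 3.54 dB.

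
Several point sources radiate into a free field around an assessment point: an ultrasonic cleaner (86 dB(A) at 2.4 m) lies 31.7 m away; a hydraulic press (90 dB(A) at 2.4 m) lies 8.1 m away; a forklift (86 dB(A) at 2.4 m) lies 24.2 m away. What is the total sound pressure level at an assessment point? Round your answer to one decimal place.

Propagate each source to the receiver with L = L_ref − 20·log₁₀(r/r_ref), then add intensities.
ultrasonic cleaner: 86 − 20·log₁₀(31.7/2.4) = 86 − 22.42 = 63.58 dB(A).
hydraulic press: 90 − 20·log₁₀(8.1/2.4) = 90 − 10.57 = 79.43 dB(A).
forklift: 86 − 20·log₁₀(24.2/2.4) = 86 − 20.07 = 65.93 dB(A).
Σ 10^(L/10) = 9.399e+07 → L_total = 10·log₁₀(9.399e+07) = 79.73 dB(A).

79.7 dB(A)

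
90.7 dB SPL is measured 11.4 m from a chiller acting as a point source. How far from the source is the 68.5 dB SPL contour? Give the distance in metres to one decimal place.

The 22.2 dB drop corresponds to a distance ratio of 10^(22.2/20) for a point source.
r₂ = 11.4·10^((90.7−68.5)/20) = 11.4·10^(22.2/20) = 146.86 m.

146.9 m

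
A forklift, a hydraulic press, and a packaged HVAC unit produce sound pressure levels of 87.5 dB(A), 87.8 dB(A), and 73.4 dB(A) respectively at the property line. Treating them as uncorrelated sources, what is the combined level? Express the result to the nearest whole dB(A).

91 dB(A)

Incoherent sources combine by intensity addition: L_total = 10·log₁₀(Σ 10^(L_i/10)).
Σ 10^(L/10) = 10^(87.5/10) + 10^(87.8/10) + 10^(73.4/10) = 1.187e+09.
L_total = 10·log₁₀(1.187e+09) = 90.74 dB(A).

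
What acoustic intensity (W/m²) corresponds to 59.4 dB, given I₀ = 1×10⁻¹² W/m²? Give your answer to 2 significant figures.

8.7e-07 W/m²

I/I₀ = 10^(59.4/10) = 8.71e+05, so I = 8.71e+05 × 10⁻¹² W/m².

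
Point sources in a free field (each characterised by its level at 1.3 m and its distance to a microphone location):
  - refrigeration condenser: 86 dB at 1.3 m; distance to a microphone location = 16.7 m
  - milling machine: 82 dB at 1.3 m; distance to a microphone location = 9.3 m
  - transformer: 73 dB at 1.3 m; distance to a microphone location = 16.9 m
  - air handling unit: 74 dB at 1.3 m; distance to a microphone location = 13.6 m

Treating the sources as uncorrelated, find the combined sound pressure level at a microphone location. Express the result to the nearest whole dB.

68 dB

Propagate each source to the receiver with L = L_ref − 20·log₁₀(r/r_ref), then add intensities.
refrigeration condenser: 86 − 20·log₁₀(16.7/1.3) = 86 − 22.18 = 63.82 dB.
milling machine: 82 − 20·log₁₀(9.3/1.3) = 82 − 17.09 = 64.91 dB.
transformer: 73 − 20·log₁₀(16.9/1.3) = 73 − 22.28 = 50.72 dB.
air handling unit: 74 − 20·log₁₀(13.6/1.3) = 74 − 20.39 = 53.61 dB.
Σ 10^(L/10) = 5.857e+06 → L_total = 10·log₁₀(5.857e+06) = 67.68 dB.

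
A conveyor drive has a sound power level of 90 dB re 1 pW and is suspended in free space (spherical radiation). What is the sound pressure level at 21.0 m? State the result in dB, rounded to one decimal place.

Free-field spherical radiation: L_p = L_w − 10·log₁₀(4π·r²), r = 21.0 m.
4π·r² = 5542 m², 10·log₁₀ of that is 37.436 dB.
L_p = 90 − 37.436 = 52.56 dB.

52.6 dB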